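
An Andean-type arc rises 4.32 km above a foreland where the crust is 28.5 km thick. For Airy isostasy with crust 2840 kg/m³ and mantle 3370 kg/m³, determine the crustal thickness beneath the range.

Root depth r = h ρ_c / (ρ_m − ρ_c) = 4.32 km × 2840 / 530 = 23.15 km.
Total thickness = T + h + r = 28.5 km + 4.32 km + 23.15 km = 56 km.

56 km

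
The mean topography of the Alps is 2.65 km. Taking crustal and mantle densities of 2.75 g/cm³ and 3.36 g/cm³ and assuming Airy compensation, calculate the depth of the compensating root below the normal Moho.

11.9 km

Balancing pressure at the compensation depth: the weight of the topography is balanced by the buoyancy of the root, ρ_c h = (ρ_m − ρ_c) r.
r = h · ρ_c / (ρ_m − ρ_c) = 2.65 km × 2.75 / (3.36 − 2.75) = 11.9 km.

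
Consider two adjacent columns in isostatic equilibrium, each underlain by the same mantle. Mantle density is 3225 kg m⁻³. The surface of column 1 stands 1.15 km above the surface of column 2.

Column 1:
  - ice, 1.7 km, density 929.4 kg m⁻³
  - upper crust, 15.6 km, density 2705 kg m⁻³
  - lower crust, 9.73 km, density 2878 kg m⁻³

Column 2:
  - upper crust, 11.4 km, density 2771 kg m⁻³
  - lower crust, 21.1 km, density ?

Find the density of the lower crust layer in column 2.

2920 kg m⁻³

Take the compensation level at the base of the deeper column (depth z_c below the surface of column 1) and equate Σ ρ_i t_i down to z_c; mantle fills any gap and the z_c terms cancel.
Column 1: 1.7×929.4 + 15.6×2705 + 9.73×2878 + (z_c − 27.03)×3225
Column 2: 1.15×0 + 11.4×2771 + 21.1×ρ + (z_c − 1.15 − 32.5)×3225
The z_c×3225 term appears on both sides and cancels. Collect the known terms of each column as K = Σ(ρt)_known − 3225 × (depth of known layers): K_1 = 71780.92 − 3225×27.03 = −15390.83; K_2 = 31589.4 − 3225×(1.15 + 32.5) = −76931.85.
Balance: K_1 = K_2 + 21.1×ρ, so ρ = (K_1 − K_2)/21.1 = 61541/21.1 = 2920 kg m⁻³.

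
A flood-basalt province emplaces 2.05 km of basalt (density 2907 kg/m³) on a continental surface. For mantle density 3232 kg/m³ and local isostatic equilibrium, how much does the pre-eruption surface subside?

1.84 km

Subaerial loading: s = t ρ_load / ρ_m.
s = 2.05 km × 2907/3232 = 1.84 km.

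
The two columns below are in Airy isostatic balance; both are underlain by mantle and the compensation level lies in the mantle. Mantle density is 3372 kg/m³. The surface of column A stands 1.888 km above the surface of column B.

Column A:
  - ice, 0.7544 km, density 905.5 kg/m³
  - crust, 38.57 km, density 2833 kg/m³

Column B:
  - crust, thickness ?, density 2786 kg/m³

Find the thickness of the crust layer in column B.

27.8 km

Take the compensation level at the base of the deeper column (depth z_c below the surface of column A) and equate Σ ρ_i t_i down to z_c; mantle fills any gap and the z_c terms cancel.
Column A: 0.7544×905.5 + 38.57×2833 + (z_c − 39.3244)×3372
Column B: 1.888×0 + x×2786 + (z_c − 1.888 − 0 − x)×3372
The z_c×3372 term appears on both sides and cancels. Collect the known terms of each column as K = Σ(ρt)_known − 3372 × (depth of known layers): K_A = 109951.919 − 3372×39.3244 = −22649.9576; K_B = 0 − 3372×(1.888 + 0) = −6366.336.
Balance: K_A = K_B − x×(3372 − 2786), so x = (K_B − K_A)/(3372 − 2786) = 16283.6/586 = 27.8 km.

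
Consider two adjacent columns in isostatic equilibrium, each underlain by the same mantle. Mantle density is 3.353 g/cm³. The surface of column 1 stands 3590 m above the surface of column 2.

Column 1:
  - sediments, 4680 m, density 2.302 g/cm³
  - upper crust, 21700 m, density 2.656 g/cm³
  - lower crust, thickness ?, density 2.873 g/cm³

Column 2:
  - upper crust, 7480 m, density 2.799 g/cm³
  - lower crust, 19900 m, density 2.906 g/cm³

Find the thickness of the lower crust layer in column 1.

Take the compensation level at the base of the deeper column (depth z_c below the surface of column 1) and equate Σ ρ_i t_i down to z_c; mantle fills any gap and the z_c terms cancel.
Column 1: 4680×2.302 + 21700×2.656 + x×2.873 + (z_c − 26380 − x)×3.353
Column 2: 3590×0 + 7480×2.799 + 19900×2.906 + (z_c − 3590 − 27380)×3.353
The z_c×3.353 term appears on both sides and cancels. Collect the known terms of each column as K = Σ(ρt)_known − 3.353 × (depth of known layers): K_1 = 68408.56 − 3.353×26380 = −20043.58; K_2 = 78765.92 − 3.353×(3590 + 27380) = −25076.49.
Balance: K_1 − x×(3.353 − 2.873) = K_2, so x = (K_1 − K_2)/(3.353 − 2.873) = 5032.91/0.48 = 10500 m.

10500 m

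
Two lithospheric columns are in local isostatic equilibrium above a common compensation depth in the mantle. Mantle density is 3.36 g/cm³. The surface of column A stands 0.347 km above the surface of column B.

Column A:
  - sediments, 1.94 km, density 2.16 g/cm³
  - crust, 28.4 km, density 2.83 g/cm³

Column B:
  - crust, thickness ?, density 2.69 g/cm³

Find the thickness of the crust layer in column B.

Take the compensation level at the base of the deeper column (depth z_c below the surface of column A) and equate Σ ρ_i t_i down to z_c; mantle fills any gap and the z_c terms cancel.
Column A: 1.94×2.16 + 28.4×2.83 + (z_c − 30.34)×3.36
Column B: 0.347×0 + x×2.69 + (z_c − 0.347 − 0 − x)×3.36
The z_c×3.36 term appears on both sides and cancels. Collect the known terms of each column as K = Σ(ρt)_known − 3.36 × (depth of known layers): K_A = 84.5624 − 3.36×30.34 = −17.38; K_B = 0 − 3.36×(0.347 + 0) = −1.16592.
Balance: K_A = K_B − x×(3.36 − 2.69), so x = (K_B − K_A)/(3.36 − 2.69) = 16.2141/0.67 = 24.2 km.

24.2 km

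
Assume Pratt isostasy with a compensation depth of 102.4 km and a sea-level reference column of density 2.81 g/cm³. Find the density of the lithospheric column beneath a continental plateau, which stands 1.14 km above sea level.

Pratt balance: ρ_ref D = ρ (D + h).
ρ = ρ_ref D/(D + h) = 2.81 × 102.4 km/(102.4 km + 1.14 km) = 2.78 g/cm³.

2.78 g/cm³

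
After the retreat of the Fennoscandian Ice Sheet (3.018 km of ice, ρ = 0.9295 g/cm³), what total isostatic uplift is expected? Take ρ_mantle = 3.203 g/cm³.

Removing the load lets mantle flow back in; uplift u satisfies ρ_ice t = ρ_m u.
u = t ρ_ice/ρ_m = 3.018 km × 0.9295/3.203 = 0.876 km.

0.876 km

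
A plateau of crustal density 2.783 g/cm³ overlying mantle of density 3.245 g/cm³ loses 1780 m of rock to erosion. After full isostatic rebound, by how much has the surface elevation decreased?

Rebound u = e ρ_c/ρ_m = 1780 m × 2.783/3.245 = 1527 m.
Net surface drop = e − u = 1780 m − 1527 m = e (ρ_m − ρ_c)/ρ_m = 253 m.

253 m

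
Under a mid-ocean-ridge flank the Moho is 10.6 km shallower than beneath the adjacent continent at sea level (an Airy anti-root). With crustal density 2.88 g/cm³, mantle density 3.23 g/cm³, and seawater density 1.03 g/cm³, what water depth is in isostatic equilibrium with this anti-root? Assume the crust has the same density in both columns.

2.01 km

Replacing a thickness d of crust by seawater at the top must be balanced by replacing crust with mantle at the base: d (ρ_c − ρ_w) = a (ρ_m − ρ_c).
d = a (ρ_m − ρ_c)/(ρ_c − ρ_w) = 10.6 km × 0.35/1.85 = 2.01 km.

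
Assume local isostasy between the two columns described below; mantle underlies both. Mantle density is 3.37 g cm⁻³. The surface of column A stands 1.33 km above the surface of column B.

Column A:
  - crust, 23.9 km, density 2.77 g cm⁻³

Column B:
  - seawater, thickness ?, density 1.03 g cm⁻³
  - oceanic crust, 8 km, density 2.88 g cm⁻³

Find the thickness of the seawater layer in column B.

Take the compensation level at the base of the deeper column (depth z_c below the surface of column A) and equate Σ ρ_i t_i down to z_c; mantle fills any gap and the z_c terms cancel.
Column A: 23.9×2.77 + (z_c − 23.9)×3.37
Column B: 1.33×0 + x×1.03 + 8×2.88 + (z_c − 1.33 − 8 − x)×3.37
The z_c×3.37 term appears on both sides and cancels. Collect the known terms of each column as K = Σ(ρt)_known − 3.37 × (depth of known layers): K_A = 66.203 − 3.37×23.9 = −14.34; K_B = 23.04 − 3.37×(1.33 + 8) = −8.4021.
Balance: K_A = K_B − x×(3.37 − 1.03), so x = (K_B − K_A)/(3.37 − 1.03) = 5.9379/2.34 = 2.54 km.

2.54 km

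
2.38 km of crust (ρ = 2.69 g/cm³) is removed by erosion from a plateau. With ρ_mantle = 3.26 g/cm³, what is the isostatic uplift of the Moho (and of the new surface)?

Unloading: uplift u = e ρ_c/ρ_m = 2.38 km × 2.69/3.26 = 1.96 km.

1.96 km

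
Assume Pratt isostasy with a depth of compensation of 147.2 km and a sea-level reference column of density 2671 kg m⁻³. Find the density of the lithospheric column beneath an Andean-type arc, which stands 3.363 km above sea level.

2610 kg m⁻³

Pratt balance: ρ_ref D = ρ (D + h).
ρ = ρ_ref D/(D + h) = 2671 × 147.2 km/(147.2 km + 3.363 km) = 2610 kg m⁻³.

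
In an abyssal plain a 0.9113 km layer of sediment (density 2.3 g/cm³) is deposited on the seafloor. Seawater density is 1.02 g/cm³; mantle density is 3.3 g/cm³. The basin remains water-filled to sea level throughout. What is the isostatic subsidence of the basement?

Submarine loading: the sediment displaces seawater, and the subsidence is in turn flooded, so s (ρ_m − ρ_w) = t (ρ_sed − ρ_w).
s = 0.9113 km × (2.3 − 1.02) / (3.3 − 1.02) = 0.512 km.

0.512 km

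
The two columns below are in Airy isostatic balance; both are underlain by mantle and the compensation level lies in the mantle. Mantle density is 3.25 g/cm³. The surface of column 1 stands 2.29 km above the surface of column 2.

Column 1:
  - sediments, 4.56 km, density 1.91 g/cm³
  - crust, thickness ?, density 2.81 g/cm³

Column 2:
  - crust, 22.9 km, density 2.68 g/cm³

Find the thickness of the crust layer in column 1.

Take the compensation level at the base of the deeper column (depth z_c below the surface of column 1) and equate Σ ρ_i t_i down to z_c; mantle fills any gap and the z_c terms cancel.
Column 1: 4.56×1.91 + x×2.81 + (z_c − 4.56 − x)×3.25
Column 2: 2.29×0 + 22.9×2.68 + (z_c − 2.29 − 22.9)×3.25
The z_c×3.25 term appears on both sides and cancels. Collect the known terms of each column as K = Σ(ρt)_known − 3.25 × (depth of known layers): K_1 = 8.7096 − 3.25×4.56 = −6.1104; K_2 = 61.372 − 3.25×(2.29 + 22.9) = −20.4955.
Balance: K_1 − x×(3.25 − 2.81) = K_2, so x = (K_1 − K_2)/(3.25 − 2.81) = 14.3851/0.44 = 32.7 km.

32.7 km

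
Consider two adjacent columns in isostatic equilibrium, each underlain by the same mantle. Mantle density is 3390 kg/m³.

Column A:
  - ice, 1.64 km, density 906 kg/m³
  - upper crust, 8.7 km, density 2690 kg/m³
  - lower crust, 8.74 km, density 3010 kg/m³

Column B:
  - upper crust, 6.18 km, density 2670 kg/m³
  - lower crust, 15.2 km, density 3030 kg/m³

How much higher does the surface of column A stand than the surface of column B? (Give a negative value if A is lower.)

1.05 km

For any compensation level in the mantle, the mantle terms cancel and isostasy reduces to e = (Σt_A − Σt_B) − (Σ(ρt)_A − Σ(ρt)_B) / ρ_m.
Σt_A = 19.08 km; Σt_B = 21.38 km; Σ(ρt)_A = 51196.24; Σ(ρt)_B = 62556.6 (in km·kg/m³).
e = (19.08 − 21.38) − (51196.24 − 62556.6) / 3390 = 1.05 km.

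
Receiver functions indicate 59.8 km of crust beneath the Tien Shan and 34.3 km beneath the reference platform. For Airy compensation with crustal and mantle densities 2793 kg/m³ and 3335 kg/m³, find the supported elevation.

4.14 km

Excess crust Δ = 59.8 km − 34.3 km = 25.5 km, split between elevation h and root r with h + r = Δ.
Airy balance ρ_c h = (ρ_m − ρ_c) r gives r = h ρ_c/(ρ_m − ρ_c), so h (1 + ρ_c/(ρ_m − ρ_c)) = Δ, i.e. h = Δ (ρ_m − ρ_c)/ρ_m.
h = 25.5 km × 542/3335 = 4.14 km.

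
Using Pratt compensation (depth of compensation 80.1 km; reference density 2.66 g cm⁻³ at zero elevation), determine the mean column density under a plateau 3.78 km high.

Pratt balance: ρ_ref D = ρ (D + h).
ρ = ρ_ref D/(D + h) = 2.66 × 80.1 km/(80.1 km + 3.78 km) = 2.54 g cm⁻³.

2.54 g cm⁻³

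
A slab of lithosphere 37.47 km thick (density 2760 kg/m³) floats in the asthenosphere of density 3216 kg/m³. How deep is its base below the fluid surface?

Draft d = t ρ_obj/ρ_fluid = 37.47 km × 2760/3216 = 32.2 km.

32.2 km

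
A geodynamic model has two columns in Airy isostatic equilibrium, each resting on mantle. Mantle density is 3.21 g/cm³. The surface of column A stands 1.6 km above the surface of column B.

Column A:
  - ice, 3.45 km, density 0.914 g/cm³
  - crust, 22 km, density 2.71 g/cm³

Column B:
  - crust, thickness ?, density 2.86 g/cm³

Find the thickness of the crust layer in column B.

39.4 km

Take the compensation level at the base of the deeper column (depth z_c below the surface of column A) and equate Σ ρ_i t_i down to z_c; mantle fills any gap and the z_c terms cancel.
Column A: 3.45×0.914 + 22×2.71 + (z_c − 25.45)×3.21
Column B: 1.6×0 + x×2.86 + (z_c − 1.6 − 0 − x)×3.21
The z_c×3.21 term appears on both sides and cancels. Collect the known terms of each column as K = Σ(ρt)_known − 3.21 × (depth of known layers): K_A = 62.7733 − 3.21×25.45 = −18.9212; K_B = 0 − 3.21×(1.6 + 0) = −5.136.
Balance: K_A = K_B − x×(3.21 − 2.86), so x = (K_B − K_A)/(3.21 − 2.86) = 13.7852/0.35 = 39.4 km.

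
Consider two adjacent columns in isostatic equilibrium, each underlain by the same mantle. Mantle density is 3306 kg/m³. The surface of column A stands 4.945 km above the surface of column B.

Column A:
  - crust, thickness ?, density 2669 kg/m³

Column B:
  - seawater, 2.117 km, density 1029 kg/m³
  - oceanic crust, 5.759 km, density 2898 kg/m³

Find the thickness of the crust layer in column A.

Take the compensation level at the base of the deeper column (depth z_c below the surface of column A) and equate Σ ρ_i t_i down to z_c; mantle fills any gap and the z_c terms cancel.
Column A: x×2669 + (z_c − 0 − x)×3306
Column B: 4.945×0 + 2.117×1029 + 5.759×2898 + (z_c − 4.945 − 7.876)×3306
The z_c×3306 term appears on both sides and cancels. Collect the known terms of each column as K = Σ(ρt)_known − 3306 × (depth of known layers): K_A = 0 − 3306×0 = 0; K_B = 18867.975 − 3306×(4.945 + 7.876) = −23518.251.
Balance: K_A − x×(3306 − 2669) = K_B, so x = (K_A − K_B)/(3306 − 2669) = 23518.3/637 = 36.9 km.

36.9 km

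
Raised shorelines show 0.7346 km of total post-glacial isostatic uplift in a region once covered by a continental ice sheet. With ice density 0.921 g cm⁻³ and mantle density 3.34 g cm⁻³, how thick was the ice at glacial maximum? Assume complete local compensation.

u = t ρ_ice/ρ_m → t = u ρ_m/ρ_ice = 0.7346 km × 3.34/0.921 = 2.66 km.

2.66 km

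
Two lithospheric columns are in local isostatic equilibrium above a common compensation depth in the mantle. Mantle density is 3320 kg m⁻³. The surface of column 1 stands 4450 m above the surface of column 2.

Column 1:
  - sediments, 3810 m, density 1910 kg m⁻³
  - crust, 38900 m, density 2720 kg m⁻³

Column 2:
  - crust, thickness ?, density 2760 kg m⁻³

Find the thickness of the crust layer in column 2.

Take the compensation level at the base of the deeper column (depth z_c below the surface of column 1) and equate Σ ρ_i t_i down to z_c; mantle fills any gap and the z_c terms cancel.
Column 1: 3810×1910 + 38900×2720 + (z_c − 42710)×3320
Column 2: 4450×0 + x×2760 + (z_c − 4450 − 0 − x)×3320
The z_c×3320 term appears on both sides and cancels. Collect the known terms of each column as K = Σ(ρt)_known − 3320 × (depth of known layers): K_1 = 113085100 − 3320×42710 = −28712100; K_2 = 0 − 3320×(4450 + 0) = −14774000.
Balance: K_1 = K_2 − x×(3320 − 2760), so x = (K_2 − K_1)/(3320 − 2760) = 13938100/560 = 24900 m.

24900 m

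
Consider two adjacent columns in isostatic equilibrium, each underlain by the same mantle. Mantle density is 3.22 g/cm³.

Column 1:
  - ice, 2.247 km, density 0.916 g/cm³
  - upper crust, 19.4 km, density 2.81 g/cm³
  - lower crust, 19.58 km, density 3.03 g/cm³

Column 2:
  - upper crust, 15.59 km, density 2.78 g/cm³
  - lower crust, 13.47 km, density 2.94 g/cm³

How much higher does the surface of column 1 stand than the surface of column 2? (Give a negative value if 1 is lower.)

For any compensation level in the mantle, the mantle terms cancel and isostasy reduces to e = (Σt_1 − Σt_2) − (Σ(ρt)_1 − Σ(ρt)_2) / ρ_m.
Σt_1 = 41.227 km; Σt_2 = 29.06 km; Σ(ρt)_1 = 115.899652; Σ(ρt)_2 = 82.942 (in km·g/cm³).
e = (41.227 − 29.06) − (115.899652 − 82.942) / 3.22 = 1.93 km.

1.93 km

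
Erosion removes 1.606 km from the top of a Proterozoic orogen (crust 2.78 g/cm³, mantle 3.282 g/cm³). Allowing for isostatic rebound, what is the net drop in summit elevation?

Rebound u = e ρ_c/ρ_m = 1.606 km × 2.78/3.282 = 1.36 km.
Net surface drop = e − u = 1.606 km − 1.36 km = e (ρ_m − ρ_c)/ρ_m = 0.246 km.

0.246 km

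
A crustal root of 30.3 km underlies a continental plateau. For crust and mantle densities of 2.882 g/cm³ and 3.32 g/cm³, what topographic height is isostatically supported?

4.6 km

Equating mass per unit area of the two columns: ρ_c h = (ρ_m − ρ_c) r.
h = r (ρ_m − ρ_c) / ρ_c = 30.3 km × (3.32 − 2.882) / 2.882 = 4.6 km.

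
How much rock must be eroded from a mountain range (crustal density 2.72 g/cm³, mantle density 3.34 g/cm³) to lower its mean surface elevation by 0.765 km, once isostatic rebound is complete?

Net drop Δ = e − u = e − e ρ_c/ρ_m = e (ρ_m − ρ_c)/ρ_m.
e = Δ ρ_m/(ρ_m − ρ_c) = 0.765 km × 3.34/0.62 = 4.12 km.

4.12 km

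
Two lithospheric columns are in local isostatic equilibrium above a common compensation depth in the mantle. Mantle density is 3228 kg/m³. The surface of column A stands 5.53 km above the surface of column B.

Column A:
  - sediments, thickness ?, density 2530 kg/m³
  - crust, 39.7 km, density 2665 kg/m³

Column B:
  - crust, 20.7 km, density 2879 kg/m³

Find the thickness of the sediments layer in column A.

3.9 km

Take the compensation level at the base of the deeper column (depth z_c below the surface of column A) and equate Σ ρ_i t_i down to z_c; mantle fills any gap and the z_c terms cancel.
Column A: x×2530 + 39.7×2665 + (z_c − 39.7 − x)×3228
Column B: 5.53×0 + 20.7×2879 + (z_c − 5.53 − 20.7)×3228
The z_c×3228 term appears on both sides and cancels. Collect the known terms of each column as K = Σ(ρt)_known − 3228 × (depth of known layers): K_A = 105800.5 − 3228×39.7 = −22351.1; K_B = 59595.3 − 3228×(5.53 + 20.7) = −25075.14.
Balance: K_A − x×(3228 − 2530) = K_B, so x = (K_A − K_B)/(3228 − 2530) = 2724.04/698 = 3.9 km.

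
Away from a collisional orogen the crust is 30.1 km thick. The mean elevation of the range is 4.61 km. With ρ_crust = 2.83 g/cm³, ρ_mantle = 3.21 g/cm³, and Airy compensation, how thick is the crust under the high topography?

69 km

Root depth r = h ρ_c / (ρ_m − ρ_c) = 4.61 km × 2.83 / 0.38 = 34.33 km.
Total thickness = T + h + r = 30.1 km + 4.61 km + 34.33 km = 69 km.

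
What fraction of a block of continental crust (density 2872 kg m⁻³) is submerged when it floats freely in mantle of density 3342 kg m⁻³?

Submerged fraction = ρ_obj/ρ_fluid = 2872/3342 = 0.859.

0.859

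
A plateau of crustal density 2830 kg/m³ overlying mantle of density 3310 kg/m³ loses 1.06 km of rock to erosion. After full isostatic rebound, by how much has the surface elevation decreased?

Rebound u = e ρ_c/ρ_m = 1.06 km × 2830/3310 = 0.9063 km.
Net surface drop = e − u = 1.06 km − 0.9063 km = e (ρ_m − ρ_c)/ρ_m = 0.154 km.

0.154 km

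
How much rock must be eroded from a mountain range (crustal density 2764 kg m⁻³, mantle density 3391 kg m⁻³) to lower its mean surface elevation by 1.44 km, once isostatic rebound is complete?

7.79 km

Net drop Δ = e − u = e − e ρ_c/ρ_m = e (ρ_m − ρ_c)/ρ_m.
e = Δ ρ_m/(ρ_m − ρ_c) = 1.44 km × 3391/627 = 7.79 km.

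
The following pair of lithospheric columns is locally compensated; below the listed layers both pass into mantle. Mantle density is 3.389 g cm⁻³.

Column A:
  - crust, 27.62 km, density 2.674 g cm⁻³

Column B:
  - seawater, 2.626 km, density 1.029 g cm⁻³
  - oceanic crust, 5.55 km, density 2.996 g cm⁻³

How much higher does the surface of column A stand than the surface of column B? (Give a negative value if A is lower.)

3.35 km

For any compensation level in the mantle, the mantle terms cancel and isostasy reduces to e = (Σt_A − Σt_B) − (Σ(ρt)_A − Σ(ρt)_B) / ρ_m.
Σt_A = 27.62 km; Σt_B = 8.176 km; Σ(ρt)_A = 73.85588; Σ(ρt)_B = 19.329954 (in km·g cm⁻³).
e = (27.62 − 8.176) − (73.85588 − 19.329954) / 3.389 = 3.35 km.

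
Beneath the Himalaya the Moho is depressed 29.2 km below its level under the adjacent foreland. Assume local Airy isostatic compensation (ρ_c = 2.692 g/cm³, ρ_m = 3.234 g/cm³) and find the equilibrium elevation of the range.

Isostatic balance requires: ρ_c h = (ρ_m − ρ_c) r.
h = r (ρ_m − ρ_c) / ρ_c = 29.2 km × (3.234 − 2.692) / 2.692 = 5.88 km.

5.88 km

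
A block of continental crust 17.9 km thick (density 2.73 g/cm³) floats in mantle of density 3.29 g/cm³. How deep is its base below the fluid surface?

14.9 km

Draft d = t ρ_obj/ρ_fluid = 17.9 km × 2.73/3.29 = 14.9 km.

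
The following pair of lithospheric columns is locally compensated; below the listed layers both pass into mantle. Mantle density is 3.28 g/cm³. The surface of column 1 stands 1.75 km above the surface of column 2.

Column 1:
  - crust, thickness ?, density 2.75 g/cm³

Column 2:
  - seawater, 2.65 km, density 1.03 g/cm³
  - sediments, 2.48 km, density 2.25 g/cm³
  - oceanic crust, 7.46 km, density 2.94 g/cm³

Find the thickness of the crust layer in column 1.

31.7 km

Take the compensation level at the base of the deeper column (depth z_c below the surface of column 1) and equate Σ ρ_i t_i down to z_c; mantle fills any gap and the z_c terms cancel.
Column 1: x×2.75 + (z_c − 0 − x)×3.28
Column 2: 1.75×0 + 2.65×1.03 + 2.48×2.25 + 7.46×2.94 + (z_c − 1.75 − 12.59)×3.28
The z_c×3.28 term appears on both sides and cancels. Collect the known terms of each column as K = Σ(ρt)_known − 3.28 × (depth of known layers): K_1 = 0 − 3.28×0 = 0; K_2 = 30.2419 − 3.28×(1.75 + 12.59) = −16.7933.
Balance: K_1 − x×(3.28 − 2.75) = K_2, so x = (K_1 − K_2)/(3.28 − 2.75) = 16.7933/0.53 = 31.7 km.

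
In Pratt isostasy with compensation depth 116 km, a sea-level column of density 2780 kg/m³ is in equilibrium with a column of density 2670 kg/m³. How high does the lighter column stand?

ρ_ref D = ρ (D + h) → h = D (ρ_ref − ρ)/ρ.
h = 116 km × (2780 − 2670)/2670 = 4.78 km.

4.78 km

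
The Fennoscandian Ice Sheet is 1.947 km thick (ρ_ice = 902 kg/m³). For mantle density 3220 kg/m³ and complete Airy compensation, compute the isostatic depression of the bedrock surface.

0.545 km

In Airy isostatic equilibrium: the ice load ρ_ice t is balanced by mantle displaced below, ρ_m s.
s = t ρ_ice / ρ_m = 1.947 km × 902/3220 = 0.545 km.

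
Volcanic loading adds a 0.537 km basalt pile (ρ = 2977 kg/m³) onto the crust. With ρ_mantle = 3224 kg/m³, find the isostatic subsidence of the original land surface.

Subaerial loading: s = t ρ_load / ρ_m.
s = 0.537 km × 2977/3224 = 0.496 km.

0.496 km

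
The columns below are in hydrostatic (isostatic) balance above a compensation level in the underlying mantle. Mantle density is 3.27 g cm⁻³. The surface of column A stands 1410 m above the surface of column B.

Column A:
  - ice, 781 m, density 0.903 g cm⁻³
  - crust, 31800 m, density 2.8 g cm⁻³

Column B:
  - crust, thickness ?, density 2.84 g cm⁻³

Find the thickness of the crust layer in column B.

Take the compensation level at the base of the deeper column (depth z_c below the surface of column A) and equate Σ ρ_i t_i down to z_c; mantle fills any gap and the z_c terms cancel.
Column A: 781×0.903 + 31800×2.8 + (z_c − 32581)×3.27
Column B: 1410×0 + x×2.84 + (z_c − 1410 − 0 − x)×3.27
The z_c×3.27 term appears on both sides and cancels. Collect the known terms of each column as K = Σ(ρt)_known − 3.27 × (depth of known layers): K_A = 89745.243 − 3.27×32581 = −16794.627; K_B = 0 − 3.27×(1410 + 0) = −4610.7.
Balance: K_A = K_B − x×(3.27 − 2.84), so x = (K_B − K_A)/(3.27 − 2.84) = 12183.9/0.43 = 28300 m.

28300 m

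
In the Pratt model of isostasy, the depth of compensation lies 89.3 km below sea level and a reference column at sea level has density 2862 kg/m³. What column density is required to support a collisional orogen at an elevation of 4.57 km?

Pratt balance: ρ_ref D = ρ (D + h).
ρ = ρ_ref D/(D + h) = 2862 × 89.3 km/(89.3 km + 4.57 km) = 2720 kg/m³.

2720 kg/m³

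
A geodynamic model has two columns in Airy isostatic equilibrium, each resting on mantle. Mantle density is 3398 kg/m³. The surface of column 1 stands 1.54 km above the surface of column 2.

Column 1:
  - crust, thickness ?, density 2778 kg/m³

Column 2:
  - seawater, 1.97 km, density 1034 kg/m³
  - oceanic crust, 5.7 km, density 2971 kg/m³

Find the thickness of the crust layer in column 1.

19.9 km

Take the compensation level at the base of the deeper column (depth z_c below the surface of column 1) and equate Σ ρ_i t_i down to z_c; mantle fills any gap and the z_c terms cancel.
Column 1: x×2778 + (z_c − 0 − x)×3398
Column 2: 1.54×0 + 1.97×1034 + 5.7×2971 + (z_c − 1.54 − 7.67)×3398
The z_c×3398 term appears on both sides and cancels. Collect the known terms of each column as K = Σ(ρt)_known − 3398 × (depth of known layers): K_1 = 0 − 3398×0 = 0; K_2 = 18971.68 − 3398×(1.54 + 7.67) = −12323.9.
Balance: K_1 − x×(3398 − 2778) = K_2, so x = (K_1 − K_2)/(3398 − 2778) = 12323.9/620 = 19.9 km.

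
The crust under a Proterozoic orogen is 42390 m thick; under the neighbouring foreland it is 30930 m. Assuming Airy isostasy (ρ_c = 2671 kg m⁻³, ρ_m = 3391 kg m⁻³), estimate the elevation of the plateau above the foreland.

2430 m

Excess crust Δ = 42390 m − 30930 m = 11460 m, split between elevation h and root r with h + r = Δ.
Airy balance ρ_c h = (ρ_m − ρ_c) r gives r = h ρ_c/(ρ_m − ρ_c), so h (1 + ρ_c/(ρ_m − ρ_c)) = Δ, i.e. h = Δ (ρ_m − ρ_c)/ρ_m.
h = 11460 m × 720/3391 = 2430 m.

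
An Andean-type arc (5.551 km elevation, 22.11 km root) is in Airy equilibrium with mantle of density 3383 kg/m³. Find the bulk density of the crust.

2700 kg/m³

ρ_c h = (ρ_m − ρ_c) r → ρ_c (h + r) = ρ_m r → ρ_c = ρ_m r / (h + r).
ρ_c = 3383 × 22.11 km / (5.551 km + 22.11 km) = 2700 kg/m³.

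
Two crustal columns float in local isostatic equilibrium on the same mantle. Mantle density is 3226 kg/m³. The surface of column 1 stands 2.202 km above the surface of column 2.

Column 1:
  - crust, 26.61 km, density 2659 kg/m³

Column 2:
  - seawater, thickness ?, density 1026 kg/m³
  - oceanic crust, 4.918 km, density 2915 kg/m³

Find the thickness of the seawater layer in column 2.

2.93 km

Take the compensation level at the base of the deeper column (depth z_c below the surface of column 1) and equate Σ ρ_i t_i down to z_c; mantle fills any gap and the z_c terms cancel.
Column 1: 26.61×2659 + (z_c − 26.61)×3226
Column 2: 2.202×0 + x×1026 + 4.918×2915 + (z_c − 2.202 − 4.918 − x)×3226
The z_c×3226 term appears on both sides and cancels. Collect the known terms of each column as K = Σ(ρt)_known − 3226 × (depth of known layers): K_1 = 70755.99 − 3226×26.61 = −15087.87; K_2 = 14335.97 − 3226×(2.202 + 4.918) = −8633.15.
Balance: K_1 = K_2 − x×(3226 − 1026), so x = (K_2 − K_1)/(3226 − 1026) = 6454.72/2200 = 2.93 km.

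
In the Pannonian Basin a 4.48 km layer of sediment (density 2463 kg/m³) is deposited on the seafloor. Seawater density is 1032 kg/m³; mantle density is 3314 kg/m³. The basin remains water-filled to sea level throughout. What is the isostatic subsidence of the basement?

Submarine loading: the sediment displaces seawater, and the subsidence is in turn flooded, so s (ρ_m − ρ_w) = t (ρ_sed − ρ_w).
s = 4.48 km × (2463 − 1032) / (3314 − 1032) = 2.81 km.

2.81 km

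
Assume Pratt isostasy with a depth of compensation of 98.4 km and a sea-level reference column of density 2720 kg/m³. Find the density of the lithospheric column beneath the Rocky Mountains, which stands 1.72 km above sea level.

2670 kg/m³

Pratt balance: ρ_ref D = ρ (D + h).
ρ = ρ_ref D/(D + h) = 2720 × 98.4 km/(98.4 km + 1.72 km) = 2670 kg/m³.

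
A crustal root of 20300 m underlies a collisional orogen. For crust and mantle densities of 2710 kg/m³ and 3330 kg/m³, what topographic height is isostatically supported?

For local isostatic compensation: ρ_c h = (ρ_m − ρ_c) r.
h = r (ρ_m − ρ_c) / ρ_c = 20300 m × (3330 − 2710) / 2710 = 4640 m.

4640 m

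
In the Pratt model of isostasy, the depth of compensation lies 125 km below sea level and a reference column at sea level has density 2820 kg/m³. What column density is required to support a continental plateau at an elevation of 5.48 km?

2700 kg/m³

Pratt balance: ρ_ref D = ρ (D + h).
ρ = ρ_ref D/(D + h) = 2820 × 125 km/(125 km + 5.48 km) = 2700 kg/m³.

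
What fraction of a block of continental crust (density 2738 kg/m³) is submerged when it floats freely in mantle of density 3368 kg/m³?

81.3%

Submerged fraction = ρ_obj/ρ_fluid = 2738/3368 = 81.3%.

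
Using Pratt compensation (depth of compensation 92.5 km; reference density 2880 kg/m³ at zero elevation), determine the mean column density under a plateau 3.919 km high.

2760 kg/m³

Pratt balance: ρ_ref D = ρ (D + h).
ρ = ρ_ref D/(D + h) = 2880 × 92.5 km/(92.5 km + 3.919 km) = 2760 kg/m³.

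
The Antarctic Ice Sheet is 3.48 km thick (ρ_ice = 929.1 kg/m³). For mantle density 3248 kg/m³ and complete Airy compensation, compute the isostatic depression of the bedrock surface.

Equating mass per unit area of the two columns: the ice load ρ_ice t is balanced by mantle displaced below, ρ_m s.
s = t ρ_ice / ρ_m = 3.48 km × 929.1/3248 = 0.995 km.

0.995 km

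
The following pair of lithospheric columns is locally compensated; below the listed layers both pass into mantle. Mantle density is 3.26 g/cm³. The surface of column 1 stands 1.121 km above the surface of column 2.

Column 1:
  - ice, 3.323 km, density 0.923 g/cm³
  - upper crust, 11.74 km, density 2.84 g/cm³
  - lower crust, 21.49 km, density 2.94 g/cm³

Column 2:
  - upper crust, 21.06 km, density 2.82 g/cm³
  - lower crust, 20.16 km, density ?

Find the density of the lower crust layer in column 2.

Take the compensation level at the base of the deeper column (depth z_c below the surface of column 1) and equate Σ ρ_i t_i down to z_c; mantle fills any gap and the z_c terms cancel.
Column 1: 3.323×0.923 + 11.74×2.84 + 21.49×2.94 + (z_c − 36.553)×3.26
Column 2: 1.121×0 + 21.06×2.82 + 20.16×ρ + (z_c − 1.121 − 41.22)×3.26
The z_c×3.26 term appears on both sides and cancels. Collect the known terms of each column as K = Σ(ρt)_known − 3.26 × (depth of known layers): K_1 = 99.589329 − 3.26×36.553 = −19.573451; K_2 = 59.3892 − 3.26×(1.121 + 41.22) = −78.64246.
Balance: K_1 = K_2 + 20.16×ρ, so ρ = (K_1 − K_2)/20.16 = 59.069/20.16 = 2.93 g/cm³.

2.93 g/cm³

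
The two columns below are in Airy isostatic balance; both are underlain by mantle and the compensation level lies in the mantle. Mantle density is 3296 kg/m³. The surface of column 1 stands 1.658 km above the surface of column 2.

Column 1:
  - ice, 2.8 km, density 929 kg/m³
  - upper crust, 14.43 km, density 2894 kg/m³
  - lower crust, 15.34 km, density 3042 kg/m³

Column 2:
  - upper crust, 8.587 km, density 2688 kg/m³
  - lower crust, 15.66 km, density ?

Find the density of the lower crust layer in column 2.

Take the compensation level at the base of the deeper column (depth z_c below the surface of column 1) and equate Σ ρ_i t_i down to z_c; mantle fills any gap and the z_c terms cancel.
Column 1: 2.8×929 + 14.43×2894 + 15.34×3042 + (z_c − 32.57)×3296
Column 2: 1.658×0 + 8.587×2688 + 15.66×ρ + (z_c − 1.658 − 24.247)×3296
The z_c×3296 term appears on both sides and cancels. Collect the known terms of each column as K = Σ(ρt)_known − 3296 × (depth of known layers): K_1 = 91025.9 − 3296×32.57 = −16324.82; K_2 = 23081.856 − 3296×(1.658 + 24.247) = −62301.024.
Balance: K_1 = K_2 + 15.66×ρ, so ρ = (K_1 − K_2)/15.66 = 45976.2/15.66 = 2940 kg/m³.

2940 kg/m³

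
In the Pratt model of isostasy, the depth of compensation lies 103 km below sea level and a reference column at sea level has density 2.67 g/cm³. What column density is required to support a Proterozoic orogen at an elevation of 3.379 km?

2.59 g/cm³

Pratt balance: ρ_ref D = ρ (D + h).
ρ = ρ_ref D/(D + h) = 2.67 × 103 km/(103 km + 3.379 km) = 2.59 g/cm³.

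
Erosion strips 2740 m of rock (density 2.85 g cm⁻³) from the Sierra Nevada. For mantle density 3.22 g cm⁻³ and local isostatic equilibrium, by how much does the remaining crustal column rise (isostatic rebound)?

Unloading: uplift u = e ρ_c/ρ_m = 2740 m × 2.85/3.22 = 2430 m.

2430 m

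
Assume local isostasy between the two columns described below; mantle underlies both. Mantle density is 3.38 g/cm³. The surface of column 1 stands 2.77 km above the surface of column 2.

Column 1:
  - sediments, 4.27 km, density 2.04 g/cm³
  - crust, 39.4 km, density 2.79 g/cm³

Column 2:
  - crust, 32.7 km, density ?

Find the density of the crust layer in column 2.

2.78 g/cm³

Take the compensation level at the base of the deeper column (depth z_c below the surface of column 1) and equate Σ ρ_i t_i down to z_c; mantle fills any gap and the z_c terms cancel.
Column 1: 4.27×2.04 + 39.4×2.79 + (z_c − 43.67)×3.38
Column 2: 2.77×0 + 32.7×ρ + (z_c − 2.77 − 32.7)×3.38
The z_c×3.38 term appears on both sides and cancels. Collect the known terms of each column as K = Σ(ρt)_known − 3.38 × (depth of known layers): K_1 = 118.6368 − 3.38×43.67 = −28.9678; K_2 = 0 − 3.38×(2.77 + 32.7) = −119.8886.
Balance: K_1 = K_2 + 32.7×ρ, so ρ = (K_1 − K_2)/32.7 = 90.9208/32.7 = 2.78 g/cm³.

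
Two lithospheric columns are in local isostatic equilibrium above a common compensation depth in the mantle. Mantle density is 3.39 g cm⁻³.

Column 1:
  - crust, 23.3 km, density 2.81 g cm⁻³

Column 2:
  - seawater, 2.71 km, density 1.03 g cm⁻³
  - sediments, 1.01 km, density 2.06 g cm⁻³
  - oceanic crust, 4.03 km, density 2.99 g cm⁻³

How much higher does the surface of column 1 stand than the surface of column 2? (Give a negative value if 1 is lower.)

For any compensation level in the mantle, the mantle terms cancel and isostasy reduces to e = (Σt_1 − Σt_2) − (Σ(ρt)_1 − Σ(ρt)_2) / ρ_m.
Σt_1 = 23.3 km; Σt_2 = 7.75 km; Σ(ρt)_1 = 65.473; Σ(ρt)_2 = 16.9216 (in km·g cm⁻³).
e = (23.3 − 7.75) − (65.473 − 16.9216) / 3.39 = 1.23 km.

1.23 km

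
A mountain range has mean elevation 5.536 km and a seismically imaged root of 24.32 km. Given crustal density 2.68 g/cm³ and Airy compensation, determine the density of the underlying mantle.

Airy balance: ρ_c h = (ρ_m − ρ_c) r → ρ_m = ρ_c (1 + h/r).
ρ_m = 2.68 × (1 + 5.536 km/24.32 km) = 3.29 g/cm³.

3.29 g/cm³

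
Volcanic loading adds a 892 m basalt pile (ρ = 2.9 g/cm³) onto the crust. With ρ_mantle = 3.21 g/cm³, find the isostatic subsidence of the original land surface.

Subaerial loading: s = t ρ_load / ρ_m.
s = 892 m × 2.9/3.21 = 806 m.

806 m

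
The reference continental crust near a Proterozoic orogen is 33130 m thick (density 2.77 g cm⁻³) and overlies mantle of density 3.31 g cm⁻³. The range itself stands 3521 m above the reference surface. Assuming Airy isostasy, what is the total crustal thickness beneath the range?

Root depth r = h ρ_c / (ρ_m − ρ_c) = 3521 m × 2.77 / 0.54 = 18060 m.
Total thickness = T + h + r = 33130 m + 3521 m + 18060 m = 54700 m.

54700 m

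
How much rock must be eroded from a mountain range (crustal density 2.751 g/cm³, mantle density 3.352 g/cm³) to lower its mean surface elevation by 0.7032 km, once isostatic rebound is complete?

3.92 km

Net drop Δ = e − u = e − e ρ_c/ρ_m = e (ρ_m − ρ_c)/ρ_m.
e = Δ ρ_m/(ρ_m − ρ_c) = 0.7032 km × 3.352/0.601 = 3.92 km.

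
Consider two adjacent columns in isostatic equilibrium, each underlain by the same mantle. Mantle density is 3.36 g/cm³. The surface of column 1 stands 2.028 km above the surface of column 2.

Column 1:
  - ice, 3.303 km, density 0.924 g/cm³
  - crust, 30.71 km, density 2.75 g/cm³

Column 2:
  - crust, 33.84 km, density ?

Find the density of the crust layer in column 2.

Take the compensation level at the base of the deeper column (depth z_c below the surface of column 1) and equate Σ ρ_i t_i down to z_c; mantle fills any gap and the z_c terms cancel.
Column 1: 3.303×0.924 + 30.71×2.75 + (z_c − 34.013)×3.36
Column 2: 2.028×0 + 33.84×ρ + (z_c − 2.028 − 33.84)×3.36
The z_c×3.36 term appears on both sides and cancels. Collect the known terms of each column as K = Σ(ρt)_known − 3.36 × (depth of known layers): K_1 = 87.504472 − 3.36×34.013 = −26.779208; K_2 = 0 − 3.36×(2.028 + 33.84) = −120.51648.
Balance: K_1 = K_2 + 33.84×ρ, so ρ = (K_1 − K_2)/33.84 = 93.7373/33.84 = 2.77 g/cm³.

2.77 g/cm³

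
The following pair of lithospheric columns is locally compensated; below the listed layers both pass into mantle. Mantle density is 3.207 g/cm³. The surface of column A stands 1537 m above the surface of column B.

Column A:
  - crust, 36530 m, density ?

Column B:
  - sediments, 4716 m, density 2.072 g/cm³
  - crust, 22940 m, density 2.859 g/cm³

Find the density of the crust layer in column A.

Take the compensation level at the base of the deeper column (depth z_c below the surface of column A) and equate Σ ρ_i t_i down to z_c; mantle fills any gap and the z_c terms cancel.
Column A: 36530×ρ + (z_c − 36530)×3.207
Column B: 1537×0 + 4716×2.072 + 22940×2.859 + (z_c − 1537 − 27656)×3.207
The z_c×3.207 term appears on both sides and cancels. Collect the known terms of each column as K = Σ(ρt)_known − 3.207 × (depth of known layers): K_A = 0 − 3.207×36530 = −117151.71; K_B = 75357.012 − 3.207×(1537 + 27656) = −18264.939.
Balance: K_A + 36530×ρ = K_B, so ρ = (K_B − K_A)/36530 = 98886.8/36530 = 2.71 g/cm³.

2.71 g/cm³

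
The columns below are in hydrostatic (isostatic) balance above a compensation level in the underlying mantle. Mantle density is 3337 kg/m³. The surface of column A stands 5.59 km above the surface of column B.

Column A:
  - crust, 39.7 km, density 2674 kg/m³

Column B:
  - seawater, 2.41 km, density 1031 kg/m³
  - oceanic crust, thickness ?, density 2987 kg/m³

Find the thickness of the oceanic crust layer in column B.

6.03 km

Take the compensation level at the base of the deeper column (depth z_c below the surface of column A) and equate Σ ρ_i t_i down to z_c; mantle fills any gap and the z_c terms cancel.
Column A: 39.7×2674 + (z_c − 39.7)×3337
Column B: 5.59×0 + 2.41×1031 + x×2987 + (z_c − 5.59 − 2.41 − x)×3337
The z_c×3337 term appears on both sides and cancels. Collect the known terms of each column as K = Σ(ρt)_known − 3337 × (depth of known layers): K_A = 106157.8 − 3337×39.7 = −26321.1; K_B = 2484.71 − 3337×(5.59 + 2.41) = −24211.29.
Balance: K_A = K_B − x×(3337 − 2987), so x = (K_B − K_A)/(3337 − 2987) = 2109.81/350 = 6.03 km.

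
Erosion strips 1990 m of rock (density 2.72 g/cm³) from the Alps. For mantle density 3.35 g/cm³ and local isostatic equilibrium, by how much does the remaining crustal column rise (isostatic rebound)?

1620 m

Unloading: uplift u = e ρ_c/ρ_m = 1990 m × 2.72/3.35 = 1620 m.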